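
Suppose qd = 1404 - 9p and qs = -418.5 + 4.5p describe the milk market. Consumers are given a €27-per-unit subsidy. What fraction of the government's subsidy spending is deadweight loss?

DWL / government spending = 0.15

Pre-subsidy: 1404 - 9p = -418.5 + 4.5p gives p* = 135, q* = 189.
With the rebate, buyers effectively pay pb = ps − 27, where ps is the price sellers receive.
Demand in terms of ps becomes qd = 1404 − 9(ps − 27) = 1647 - 9ps. Setting this equal to supply: 1647 - 9ps = -418.5 + 4.5ps, so ps = 153.
Buyers pay pb = 153 − 27 = 126; q' = -418.5 + 4.5·153 = 270.
ΔCS = ½(189 + 270)(135 − 126) = 2065.5; ΔPS = ½(189 + 270)(153 − 135) = 4131.
Government spending = 27 × 270 = 7290.
DWL = ½ × 27 × (270 − 189) = 1093.5; fraction = 1093.5 / 7290 = 0.15.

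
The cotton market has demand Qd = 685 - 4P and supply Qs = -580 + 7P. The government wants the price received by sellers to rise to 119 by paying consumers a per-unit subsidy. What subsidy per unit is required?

At a seller price of 119, quantity supplied is -580 + 7·119 = 253.
Buyers absorb 253 only when they pay Pb with 685 − 4·Pb = 253, i.e. Pb = 108.
s = Ps − Pb = 119 − 108 = 11.

Required subsidy s = 11 per unit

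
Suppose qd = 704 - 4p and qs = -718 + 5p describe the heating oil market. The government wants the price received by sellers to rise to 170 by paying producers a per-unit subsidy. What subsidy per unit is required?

Required subsidy s = 27 per unit

At a seller price of 170, quantity supplied is -718 + 5·170 = 132.
Buyers absorb 132 only when they pay pb with 704 − 4·pb = 132, i.e. pb = 143.
s = ps − pb = 170 − 143 = 27.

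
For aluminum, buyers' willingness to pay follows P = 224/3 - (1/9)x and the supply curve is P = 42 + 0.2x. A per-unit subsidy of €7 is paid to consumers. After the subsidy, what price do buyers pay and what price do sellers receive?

Buyers pay €60.5; sellers receive €67.5

Pre-subsidy: 224/3 - (1/9)x = 42 + 0.2x gives x* = 105 and P* = 63.
With the rebate, buyers effectively pay Pb = Ps − 7, where Ps is the price sellers receive.
On the curves, Pb = 224/3 - (1/9)x and Ps = 42 + 0.2x; the wedge Ps − Pb = 7 gives 42 + 0.2x − (224/3 - (1/9)x) = 7, so x' = 127.5.
Then Pb = 224/3 − (1/9)·127.5 = 60.5 and Ps = 42 + 0.2·127.5 = 67.5.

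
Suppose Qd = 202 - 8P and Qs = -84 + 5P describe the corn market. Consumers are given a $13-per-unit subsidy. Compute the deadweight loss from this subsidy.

Pre-subsidy: 202 - 8P = -84 + 5P gives P* = 22, Q* = 26.
With the rebate, buyers effectively pay Pb = Ps − 13, where Ps is the price sellers receive.
Demand in terms of Ps becomes Qd = 202 − 8(Ps − 13) = 306 - 8Ps. Setting this equal to supply: 306 - 8Ps = -84 + 5Ps, so Ps = 30.
Buyers pay Pb = 30 − 13 = 17; Q' = -84 + 5·30 = 66.
The subsidy expands output by 66 − 26 = 40 past the efficient level; on those units the gap between marginal cost and willingness to pay runs from 0 up to 13.
DWL = ½ × 13 × 40 = 260.

Deadweight loss = $260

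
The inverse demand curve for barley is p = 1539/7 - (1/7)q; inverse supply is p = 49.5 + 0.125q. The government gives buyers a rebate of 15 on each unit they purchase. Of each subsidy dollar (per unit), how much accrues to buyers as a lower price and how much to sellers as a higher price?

Buyers gain 8 per unit; sellers gain 7 per unit

Pre-subsidy: 1539/7 - (1/7)q = 49.5 + 0.125q gives q* = 636 and p* = 129.
With the rebate, buyers effectively pay pb = ps − 15, where ps is the price sellers receive.
On the curves, pb = 1539/7 - (1/7)q and ps = 49.5 + 0.125q; the wedge ps − pb = 15 gives 49.5 + 0.125q − (1539/7 - (1/7)q) = 15, so q' = 692.
Then pb = 1539/7 − (1/7)·692 = 121 and ps = 49.5 + 0.125·692 = 136.
Buyers' price falls by p* − pb = 129 − 121 = 8; sellers' price rises by ps − p* = 136 − 129 = 7.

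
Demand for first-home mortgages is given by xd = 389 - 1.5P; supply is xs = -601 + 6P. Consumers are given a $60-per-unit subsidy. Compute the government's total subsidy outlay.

Pre-subsidy: 389 - 1.5P = -601 + 6P gives P* = 132, x* = 191.
With the rebate, buyers effectively pay Pb = Ps − 60, where Ps is the price sellers receive.
Demand in terms of Ps becomes xd = 389 − 1.5(Ps − 60) = 479 - 1.5Ps. Setting this equal to supply: 479 - 1.5Ps = -601 + 6Ps, so Ps = 144.
Buyers pay Pb = 144 − 60 = 84; x' = -601 + 6·144 = 263.
Government outlay = subsidy × quantity = 60 × 263 = 15780.

Government cost = $15780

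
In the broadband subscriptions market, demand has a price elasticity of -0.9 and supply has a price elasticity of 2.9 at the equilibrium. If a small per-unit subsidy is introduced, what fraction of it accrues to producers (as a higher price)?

Producer share = 9/38

For a small subsidy around the equilibrium, the benefit split depends on the relative slopes, which at a point are proportional to the elasticities.
Buyer share = εs/(εs + |εd|) = 2.9/(2.9 + 0.9) = 29/38; seller share = |εd|/(εs + |εd|) = 9/38.
So producers capture 9/38 of the subsidy.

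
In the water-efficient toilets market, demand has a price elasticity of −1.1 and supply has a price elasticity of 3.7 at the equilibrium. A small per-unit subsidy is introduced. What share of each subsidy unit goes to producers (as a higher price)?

Producer share = 11/48

For a small subsidy around the equilibrium, the benefit split depends on the relative slopes, which at a point are proportional to the elasticities.
Buyer share = εs/(εs + |εd|) = 3.7/(3.7 + 1.1) = 37/48; seller share = |εd|/(εs + |εd|) = 11/48.
So producers capture 11/48 of the subsidy.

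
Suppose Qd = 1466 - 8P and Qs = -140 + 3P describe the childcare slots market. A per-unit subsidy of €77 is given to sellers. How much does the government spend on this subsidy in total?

Pre-subsidy: 1466 - 8P = -140 + 3P gives P* = 146, Q* = 298.
With the subsidy, sellers receive Ps = Pb + 77 for each unit, where Pb is the price buyers pay.
Supply in terms of Pb becomes Qs = -140 + 3(Pb + 77) = 91 + 3Pb. Setting this equal to demand: 1466 - 8Pb = 91 + 3Pb, so Pb = 125.
Sellers receive Ps = 125 + 77 = 202; Q' = 1466 − 8·125 = 466.
Government outlay = subsidy × quantity = 77 × 466 = 35882.

Government cost = €35882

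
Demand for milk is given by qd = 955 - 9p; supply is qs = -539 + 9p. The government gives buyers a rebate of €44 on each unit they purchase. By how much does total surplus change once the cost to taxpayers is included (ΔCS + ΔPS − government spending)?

Pre-subsidy: 955 - 9p = -539 + 9p gives p* = 83, q* = 208.
With the rebate, buyers effectively pay pb = ps − 44, where ps is the price sellers receive.
Demand in terms of ps becomes qd = 955 − 9(ps − 44) = 1351 - 9ps. Setting this equal to supply: 1351 - 9ps = -539 + 9ps, so ps = 105.
Buyers pay pb = 105 − 44 = 61; q' = -539 + 9·105 = 406.
ΔCS = ½(208 + 406)(83 − 61) = 6754; ΔPS = ½(208 + 406)(105 − 83) = 6754.
Government spending = 44 × 406 = 17864.
Net change = 6754 + 6754 − 17864 = -4356. The loss equals the DWL triangle ½·44·198.

Net change in total surplus = -€4356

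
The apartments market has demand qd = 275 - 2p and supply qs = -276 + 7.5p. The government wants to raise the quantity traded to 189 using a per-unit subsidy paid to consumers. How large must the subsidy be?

Required subsidy s = 19 per unit

At q = 189, invert demand for the buyer price: pb = (275 − 189)/2 = 43; invert supply for the seller price: ps = (189 − (-276))/7.5 = 62.
The subsidy must fill the gap: s = ps − pb = 62 − 43 = 19.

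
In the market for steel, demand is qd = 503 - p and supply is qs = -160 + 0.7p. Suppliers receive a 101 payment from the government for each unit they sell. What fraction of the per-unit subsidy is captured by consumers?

Pre-subsidy: 503 - p = -160 + 0.7p gives p* = 390, q* = 113.
With the subsidy, sellers receive ps = pb + 101 for each unit, where pb is the price buyers pay.
Supply in terms of pb becomes qs = -160 + 0.7(pb + 101) = -89.3 + 0.7pb. Setting this equal to demand: 503 - pb = -89.3 + 0.7pb, so pb = 5923/17.
Sellers receive ps = 5923/17 + 101 = 7640/17; q' = 503 − 1·(5923/17) = 2628/17.
Buyers' price falls by p* − pb = 390 − 5923/17 = 707/17; sellers' price rises by ps − p* = 7640/17 − 390 = 1010/17.
So consumers capture (707/17)/101 = 7/17 of each unit of subsidy.

Consumer share = 7/17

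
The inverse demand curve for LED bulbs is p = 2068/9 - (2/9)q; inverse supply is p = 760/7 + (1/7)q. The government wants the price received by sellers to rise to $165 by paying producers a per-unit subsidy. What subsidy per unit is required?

Required subsidy s = $23 per unit

At a seller price of 165, quantity supplied is -760 + 7·165 = 395.
Buyers absorb 395 only when they pay pb = 2068/9 − (2/9)·395 = 142.
s = ps − pb = 165 − 142 = 23.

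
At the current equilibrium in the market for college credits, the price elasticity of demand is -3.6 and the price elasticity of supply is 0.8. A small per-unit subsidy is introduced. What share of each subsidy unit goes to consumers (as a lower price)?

Consumer share = 2/11

For a small subsidy around the equilibrium, the benefit split depends on the relative slopes, which at a point are proportional to the elasticities.
Buyer share = εs/(εs + |εd|) = 0.8/(0.8 + 3.6) = 2/11; seller share = |εd|/(εs + |εd|) = 9/11.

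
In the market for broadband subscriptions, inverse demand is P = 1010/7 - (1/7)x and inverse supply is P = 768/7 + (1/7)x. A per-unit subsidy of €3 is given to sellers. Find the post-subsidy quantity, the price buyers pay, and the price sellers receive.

Pre-subsidy: 1010/7 - (1/7)x = 768/7 + (1/7)x gives x* = 121 and P* = 127.
With the subsidy, sellers receive Ps = Pb + 3 for each unit, where Pb is the price buyers pay.
On the curves, Pb = 1010/7 - (1/7)x and Ps = 768/7 + (1/7)x; the wedge Ps − Pb = 3 gives 768/7 + (1/7)x − (1010/7 - (1/7)x) = 3, so x' = 131.5.
Then Pb = 1010/7 − (1/7)·131.5 = 125.5 and Ps = 768/7 + (1/7)·131.5 = 128.5.

x' = 131.5; buyers pay €125.5; sellers receive €128.5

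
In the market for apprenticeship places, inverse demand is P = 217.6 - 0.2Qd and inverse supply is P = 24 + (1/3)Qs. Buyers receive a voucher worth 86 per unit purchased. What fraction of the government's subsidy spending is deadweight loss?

Pre-subsidy: 217.6 - 0.2Q = 24 + (1/3)Q gives Q* = 363 and P* = 145.
With the rebate, buyers effectively pay Pb = Ps − 86, where Ps is the price sellers receive.
On the curves, Pb = 217.6 - 0.2Q and Ps = 24 + (1/3)Q; the wedge Ps − Pb = 86 gives 24 + (1/3)Q − (217.6 - 0.2Q) = 86, so Q' = 524.25.
Then Pb = 217.6 − 0.2·524.25 = 112.75 and Ps = 24 + (1/3)·524.25 = 198.75.
ΔCS = ½(363 + 524.25)(145 − 112.75) = 14306.90625; ΔPS = ½(363 + 524.25)(198.75 − 145) = 23844.84375.
Government spending = 86 × 524.25 = 45085.5.
DWL = ½ × 86 × (524.25 − 363) = 6933.75; fraction = 6933.75 / 45085.5 = 215/1398.

DWL / government spending = 215/1398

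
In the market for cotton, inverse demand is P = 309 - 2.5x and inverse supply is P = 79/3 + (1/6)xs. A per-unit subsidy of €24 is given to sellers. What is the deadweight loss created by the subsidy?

Deadweight loss = €108

Pre-subsidy: 309 - 2.5x = 79/3 + (1/6)x gives x* = 106 and P* = 44.
With the subsidy, sellers receive Ps = Pb + 24 for each unit, where Pb is the price buyers pay.
On the curves, Pb = 309 - 2.5x and Ps = 79/3 + (1/6)x; the wedge Ps − Pb = 24 gives 79/3 + (1/6)x − (309 - 2.5x) = 24, so x' = 115.
Then Pb = 309 − 2.5·115 = 21.5 and Ps = 79/3 + (1/6)·115 = 45.5.
The subsidy expands output by 115 − 106 = 9 past the efficient level; on those units the gap between marginal cost and willingness to pay runs from 0 up to 24.
DWL = ½ × 24 × 9 = 108.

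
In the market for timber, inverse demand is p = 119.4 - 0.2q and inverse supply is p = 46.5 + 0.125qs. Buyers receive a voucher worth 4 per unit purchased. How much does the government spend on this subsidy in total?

Pre-subsidy: 119.4 - 0.2q = 46.5 + 0.125q gives q* = 2916/13 and p* = 969/13.
With the rebate, buyers effectively pay pb = ps − 4, where ps is the price sellers receive.
On the curves, pb = 119.4 - 0.2q and ps = 46.5 + 0.125q; the wedge ps − pb = 4 gives 46.5 + 0.125q − (119.4 - 0.2q) = 4, so q' = 3076/13.
Then pb = 119.4 − 0.2·(3076/13) = 937/13 and ps = 46.5 + 0.125·(3076/13) = 989/13.
Government outlay = subsidy × quantity = 4 × 3076/13 = 12304/13.

Government cost = 12304/13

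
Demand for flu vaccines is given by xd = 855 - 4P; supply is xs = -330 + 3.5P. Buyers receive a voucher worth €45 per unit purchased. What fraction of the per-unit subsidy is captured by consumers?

Consumer share = 7/15

Pre-subsidy: 855 - 4P = -330 + 3.5P gives P* = 158, x* = 223.
With the rebate, buyers effectively pay Pb = Ps − 45, where Ps is the price sellers receive.
Demand in terms of Ps becomes xd = 855 − 4(Ps − 45) = 1035 - 4Ps. Setting this equal to supply: 1035 - 4Ps = -330 + 3.5Ps, so Ps = 182.
Buyers pay Pb = 182 − 45 = 137; x' = -330 + 3.5·182 = 307.
Buyers' price falls by P* − Pb = 158 − 137 = 21; sellers' price rises by Ps − P* = 182 − 158 = 24.
So consumers capture 21/45 = 7/15 of each unit of subsidy.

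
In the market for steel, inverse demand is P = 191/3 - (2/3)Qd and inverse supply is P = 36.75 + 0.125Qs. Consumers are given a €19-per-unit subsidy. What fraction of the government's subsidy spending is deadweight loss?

DWL / government spending = 6/29

Pre-subsidy: 191/3 - (2/3)Q = 36.75 + 0.125Q gives Q* = 34 and P* = 41.
With the rebate, buyers effectively pay Pb = Ps − 19, where Ps is the price sellers receive.
On the curves, Pb = 191/3 - (2/3)Q and Ps = 36.75 + 0.125Q; the wedge Ps − Pb = 19 gives 36.75 + 0.125Q − (191/3 - (2/3)Q) = 19, so Q' = 58.
Then Pb = 191/3 − (2/3)·58 = 25 and Ps = 36.75 + 0.125·58 = 44.
ΔCS = ½(34 + 58)(41 − 25) = 736; ΔPS = ½(34 + 58)(44 − 41) = 138.
Government spending = 19 × 58 = 1102.
DWL = ½ × 19 × (58 − 34) = 228; fraction = 228 / 1102 = 6/29.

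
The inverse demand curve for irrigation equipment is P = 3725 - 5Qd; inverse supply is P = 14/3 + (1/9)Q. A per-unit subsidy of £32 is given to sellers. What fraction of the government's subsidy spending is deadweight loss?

Pre-subsidy: 3725 - 5Q = 14/3 + (1/9)Q gives Q* = 33483/46 and P* = 3935/46.
With the subsidy, sellers receive Ps = Pb + 32 for each unit, where Pb is the price buyers pay.
On the curves, Pb = 3725 - 5Q and Ps = 14/3 + (1/9)Q; the wedge Ps − Pb = 32 gives 14/3 + (1/9)Q − (3725 - 5Q) = 32, so Q' = 33771/46.
Then Pb = 3725 − 5·(33771/46) = 2495/46 and Ps = 14/3 + (1/9)·(33771/46) = 3967/46.
ΔCS = ½(33483/46 + 33771/46)(3935/46 − 2495/46) = 12105720/529; ΔPS = ½(33483/46 + 33771/46)(3967/46 − 3935/46) = 269016/529.
Government spending = 32 × 33771/46 = 540336/23.
DWL = ½ × 32 × (33771/46 − 33483/46) = 2304/23; fraction = (2304/23) / (540336/23) = 48/11257.

DWL / government spending = 48/11257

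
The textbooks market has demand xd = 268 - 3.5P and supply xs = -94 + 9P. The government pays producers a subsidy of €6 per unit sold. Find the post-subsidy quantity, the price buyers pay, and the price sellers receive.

Pre-subsidy: 268 - 3.5P = -94 + 9P gives P* = 28.96, x* = 166.64.
With the subsidy, sellers receive Ps = Pb + 6 for each unit, where Pb is the price buyers pay.
Supply in terms of Pb becomes xs = -94 + 9(Pb + 6) = -40 + 9Pb. Setting this equal to demand: 268 - 3.5Pb = -40 + 9Pb, so Pb = 24.64.
Sellers receive Ps = 24.64 + 6 = 30.64; x' = 268 − 3.5·24.64 = 181.76.

x' = 181.76; buyers pay €24.64; sellers receive €30.64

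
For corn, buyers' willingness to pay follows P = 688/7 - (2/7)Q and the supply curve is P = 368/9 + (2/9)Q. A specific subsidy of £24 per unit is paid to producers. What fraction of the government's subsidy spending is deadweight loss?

DWL / government spending = 189/1282

Pre-subsidy: 688/7 - (2/7)Q = 368/9 + (2/9)Q gives Q* = 113 and P* = 66.
With the subsidy, sellers receive Ps = Pb + 24 for each unit, where Pb is the price buyers pay.
On the curves, Pb = 688/7 - (2/7)Q and Ps = 368/9 + (2/9)Q; the wedge Ps − Pb = 24 gives 368/9 + (2/9)Q − (688/7 - (2/7)Q) = 24, so Q' = 160.25.
Then Pb = 688/7 − (2/7)·160.25 = 52.5 and Ps = 368/9 + (2/9)·160.25 = 76.5.
ΔCS = ½(113 + 160.25)(66 − 52.5) = 1844.4375; ΔPS = ½(113 + 160.25)(76.5 − 66) = 1434.5625.
Government spending = 24 × 160.25 = 3846.
DWL = ½ × 24 × (160.25 − 113) = 567; fraction = 567 / 3846 = 189/1282.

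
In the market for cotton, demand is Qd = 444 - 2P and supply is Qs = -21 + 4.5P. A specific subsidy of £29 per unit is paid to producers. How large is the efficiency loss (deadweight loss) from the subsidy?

Deadweight loss = 7569/13

Pre-subsidy: 444 - 2P = -21 + 4.5P gives P* = 930/13, Q* = 3912/13.
With the subsidy, sellers receive Ps = Pb + 29 for each unit, where Pb is the price buyers pay.
Supply in terms of Pb becomes Qs = -21 + 4.5(Pb + 29) = 109.5 + 4.5Pb. Setting this equal to demand: 444 - 2Pb = 109.5 + 4.5Pb, so Pb = 669/13.
Sellers receive Ps = 669/13 + 29 = 1046/13; Q' = 444 − 2·(669/13) = 4434/13.
The subsidy expands output by 4434/13 − 3912/13 = 522/13 past the efficient level; on those units the gap between marginal cost and willingness to pay runs from 0 up to 29.
DWL = ½ × 29 × 522/13 = 7569/13.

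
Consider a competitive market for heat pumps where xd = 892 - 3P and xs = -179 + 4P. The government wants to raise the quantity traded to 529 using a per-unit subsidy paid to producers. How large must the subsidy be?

At x = 529, invert demand for the buyer price: Pb = (892 − 529)/3 = 121; invert supply for the seller price: Ps = (529 − (-179))/4 = 177.
The subsidy must fill the gap: s = Ps − Pb = 177 − 121 = 56.

Required subsidy s = 56 per unit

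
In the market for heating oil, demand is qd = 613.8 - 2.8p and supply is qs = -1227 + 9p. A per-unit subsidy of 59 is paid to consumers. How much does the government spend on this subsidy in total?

Government cost = 17877

Pre-subsidy: 613.8 - 2.8p = -1227 + 9p gives p* = 156, q* = 177.
With the rebate, buyers effectively pay pb = ps − 59, where ps is the price sellers receive.
Demand in terms of ps becomes qd = 613.8 − 2.8(ps − 59) = 779 - 2.8ps. Setting this equal to supply: 779 - 2.8ps = -1227 + 9ps, so ps = 170.
Buyers pay pb = 170 − 59 = 111; q' = -1227 + 9·170 = 303.
Government outlay = subsidy × quantity = 59 × 303 = 17877.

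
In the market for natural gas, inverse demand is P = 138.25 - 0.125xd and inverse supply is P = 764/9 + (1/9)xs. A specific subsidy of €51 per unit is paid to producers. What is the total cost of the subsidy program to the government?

Pre-subsidy: 138.25 - 0.125x = 764/9 + (1/9)x gives x* = 226 and P* = 110.
With the subsidy, sellers receive Ps = Pb + 51 for each unit, where Pb is the price buyers pay.
On the curves, Pb = 138.25 - 0.125x and Ps = 764/9 + (1/9)x; the wedge Ps − Pb = 51 gives 764/9 + (1/9)x − (138.25 - 0.125x) = 51, so x' = 442.
Then Pb = 138.25 − 0.125·442 = 83 and Ps = 764/9 + (1/9)·442 = 134.
Government outlay = subsidy × quantity = 51 × 442 = 22542.

Government cost = €22542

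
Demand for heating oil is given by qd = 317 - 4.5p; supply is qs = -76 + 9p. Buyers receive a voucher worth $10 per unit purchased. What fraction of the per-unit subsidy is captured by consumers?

Pre-subsidy: 317 - 4.5p = -76 + 9p gives p* = 262/9, q* = 186.
With the rebate, buyers effectively pay pb = ps − 10, where ps is the price sellers receive.
Demand in terms of ps becomes qd = 317 − 4.5(ps − 10) = 362 - 4.5ps. Setting this equal to supply: 362 - 4.5ps = -76 + 9ps, so ps = 292/9.
Buyers pay pb = 292/9 − 10 = 202/9; q' = -76 + 9·(292/9) = 216.
Buyers' price falls by p* − pb = 262/9 − 202/9 = 20/3; sellers' price rises by ps − p* = 292/9 − 262/9 = 10/3.
So consumers capture (20/3)/10 = 2/3 of each unit of subsidy.

Consumer share = 2/3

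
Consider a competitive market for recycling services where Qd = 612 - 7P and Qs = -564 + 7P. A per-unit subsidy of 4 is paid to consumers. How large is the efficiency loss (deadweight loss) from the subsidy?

Pre-subsidy: 612 - 7P = -564 + 7P gives P* = 84, Q* = 24.
With the rebate, buyers effectively pay Pb = Ps − 4, where Ps is the price sellers receive.
Demand in terms of Ps becomes Qd = 612 − 7(Ps − 4) = 640 - 7Ps. Setting this equal to supply: 640 - 7Ps = -564 + 7Ps, so Ps = 86.
Buyers pay Pb = 86 − 4 = 82; Q' = -564 + 7·86 = 38.
The subsidy expands output by 38 − 24 = 14 past the efficient level; on those units the gap between marginal cost and willingness to pay runs from 0 up to 4.
DWL = ½ × 4 × 14 = 28.

Deadweight loss = 28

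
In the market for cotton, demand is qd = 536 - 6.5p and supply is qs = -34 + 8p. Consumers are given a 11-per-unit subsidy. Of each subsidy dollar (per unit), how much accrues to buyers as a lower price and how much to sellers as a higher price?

Pre-subsidy: 536 - 6.5p = -34 + 8p gives p* = 1140/29, q* = 8134/29.
With the rebate, buyers effectively pay pb = ps − 11, where ps is the price sellers receive.
Demand in terms of ps becomes qd = 536 − 6.5(ps − 11) = 607.5 - 6.5ps. Setting this equal to supply: 607.5 - 6.5ps = -34 + 8ps, so ps = 1283/29.
Buyers pay pb = 1283/29 − 11 = 964/29; q' = -34 + 8·(1283/29) = 9278/29.
Buyers' price falls by p* − pb = 1140/29 − 964/29 = 176/29; sellers' price rises by ps − p* = 1283/29 − 1140/29 = 143/29.

Buyers gain 176/29 per unit; sellers gain 143/29 per unit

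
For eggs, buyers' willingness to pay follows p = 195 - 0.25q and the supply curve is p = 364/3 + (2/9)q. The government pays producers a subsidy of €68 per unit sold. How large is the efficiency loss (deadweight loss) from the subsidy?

Deadweight loss = €4896

Pre-subsidy: 195 - 0.25q = 364/3 + (2/9)q gives q* = 156 and p* = 156.
With the subsidy, sellers receive ps = pb + 68 for each unit, where pb is the price buyers pay.
On the curves, pb = 195 - 0.25q and ps = 364/3 + (2/9)q; the wedge ps − pb = 68 gives 364/3 + (2/9)q − (195 - 0.25q) = 68, so q' = 300.
Then pb = 195 − 0.25·300 = 120 and ps = 364/3 + (2/9)·300 = 188.
The subsidy expands output by 300 − 156 = 144 past the efficient level; on those units the gap between marginal cost and willingness to pay runs from 0 up to 68.
DWL = ½ × 68 × 144 = 4896.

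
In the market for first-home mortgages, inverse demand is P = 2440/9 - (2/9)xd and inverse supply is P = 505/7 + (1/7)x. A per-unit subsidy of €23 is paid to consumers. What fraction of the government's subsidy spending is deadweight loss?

Pre-subsidy: 2440/9 - (2/9)x = 505/7 + (1/7)x gives x* = 545 and P* = 150.
With the rebate, buyers effectively pay Pb = Ps − 23, where Ps is the price sellers receive.
On the curves, Pb = 2440/9 - (2/9)x and Ps = 505/7 + (1/7)x; the wedge Ps − Pb = 23 gives 505/7 + (1/7)x − (2440/9 - (2/9)x) = 23, so x' = 608.
Then Pb = 2440/9 − (2/9)·608 = 136 and Ps = 505/7 + (1/7)·608 = 159.
ΔCS = ½(545 + 608)(150 − 136) = 8071; ΔPS = ½(545 + 608)(159 − 150) = 5188.5.
Government spending = 23 × 608 = 13984.
DWL = ½ × 23 × (608 − 545) = 724.5; fraction = 724.5 / 13984 = 63/1216.

DWL / government spending = 63/1216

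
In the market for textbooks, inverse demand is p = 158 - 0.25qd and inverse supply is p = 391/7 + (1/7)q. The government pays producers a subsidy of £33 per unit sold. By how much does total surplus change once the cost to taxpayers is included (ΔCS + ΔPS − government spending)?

Pre-subsidy: 158 - 0.25q = 391/7 + (1/7)q gives q* = 260 and p* = 93.
With the subsidy, sellers receive ps = pb + 33 for each unit, where pb is the price buyers pay.
On the curves, pb = 158 - 0.25q and ps = 391/7 + (1/7)q; the wedge ps − pb = 33 gives 391/7 + (1/7)q − (158 - 0.25q) = 33, so q' = 344.
Then pb = 158 − 0.25·344 = 72 and ps = 391/7 + (1/7)·344 = 105.
ΔCS = ½(260 + 344)(93 − 72) = 6342; ΔPS = ½(260 + 344)(105 − 93) = 3624.
Government spending = 33 × 344 = 11352.
Net change = 6342 + 3624 − 11352 = -1386. The loss equals the DWL triangle ½·33·84.

Net change in total surplus = -£1386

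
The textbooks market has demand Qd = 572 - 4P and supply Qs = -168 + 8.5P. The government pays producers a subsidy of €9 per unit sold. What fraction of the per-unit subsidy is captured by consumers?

Consumer share = 0.68

Pre-subsidy: 572 - 4P = -168 + 8.5P gives P* = 59.2, Q* = 335.2.
With the subsidy, sellers receive Ps = Pb + 9 for each unit, where Pb is the price buyers pay.
Supply in terms of Pb becomes Qs = -168 + 8.5(Pb + 9) = -91.5 + 8.5Pb. Setting this equal to demand: 572 - 4Pb = -91.5 + 8.5Pb, so Pb = 53.08.
Sellers receive Ps = 53.08 + 9 = 62.08; Q' = 572 − 4·53.08 = 359.68.
Buyers' price falls by P* − Pb = 59.2 − 53.08 = 6.12; sellers' price rises by Ps − P* = 62.08 − 59.2 = 2.88.
So consumers capture 6.12/9 = 0.68 of each unit of subsidy.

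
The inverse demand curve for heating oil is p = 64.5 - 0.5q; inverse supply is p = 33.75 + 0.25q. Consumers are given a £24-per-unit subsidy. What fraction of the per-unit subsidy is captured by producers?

Pre-subsidy: 64.5 - 0.5q = 33.75 + 0.25q gives q* = 41 and p* = 44.
With the rebate, buyers effectively pay pb = ps − 24, where ps is the price sellers receive.
On the curves, pb = 64.5 - 0.5q and ps = 33.75 + 0.25q; the wedge ps − pb = 24 gives 33.75 + 0.25q − (64.5 - 0.5q) = 24, so q' = 73.
Then pb = 64.5 − 0.5·73 = 28 and ps = 33.75 + 0.25·73 = 52.
Buyers' price falls by p* − pb = 44 − 28 = 16; sellers' price rises by ps − p* = 52 − 44 = 8.
So producers capture 8/24 = 1/3 of each unit of subsidy.

Producer share = 1/3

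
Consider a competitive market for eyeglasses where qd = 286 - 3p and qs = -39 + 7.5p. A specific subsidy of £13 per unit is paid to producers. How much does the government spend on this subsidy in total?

Government cost = £2873

Pre-subsidy: 286 - 3p = -39 + 7.5p gives p* = 650/21, q* = 1352/7.
With the subsidy, sellers receive ps = pb + 13 for each unit, where pb is the price buyers pay.
Supply in terms of pb becomes qs = -39 + 7.5(pb + 13) = 58.5 + 7.5pb. Setting this equal to demand: 286 - 3pb = 58.5 + 7.5pb, so pb = 65/3.
Sellers receive ps = 65/3 + 13 = 104/3; q' = 286 − 3·(65/3) = 221.
Government outlay = subsidy × quantity = 13 × 221 = 2873.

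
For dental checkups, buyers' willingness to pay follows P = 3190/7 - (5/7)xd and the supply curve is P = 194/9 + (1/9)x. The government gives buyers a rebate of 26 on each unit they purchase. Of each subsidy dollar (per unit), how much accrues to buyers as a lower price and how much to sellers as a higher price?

Buyers gain 22.5 per unit; sellers gain 3.5 per unit

Pre-subsidy: 3190/7 - (5/7)x = 194/9 + (1/9)x gives x* = 526 and P* = 80.
With the rebate, buyers effectively pay Pb = Ps − 26, where Ps is the price sellers receive.
On the curves, Pb = 3190/7 - (5/7)x and Ps = 194/9 + (1/9)x; the wedge Ps − Pb = 26 gives 194/9 + (1/9)x − (3190/7 - (5/7)x) = 26, so x' = 557.5.
Then Pb = 3190/7 − (5/7)·557.5 = 57.5 and Ps = 194/9 + (1/9)·557.5 = 83.5.
Buyers' price falls by P* − Pb = 80 − 57.5 = 22.5; sellers' price rises by Ps − P* = 83.5 − 80 = 3.5.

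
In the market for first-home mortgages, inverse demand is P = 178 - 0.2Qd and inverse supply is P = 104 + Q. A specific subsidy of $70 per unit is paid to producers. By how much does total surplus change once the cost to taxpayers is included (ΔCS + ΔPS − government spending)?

Net change in total surplus = -6125/3

Pre-subsidy: 178 - 0.2Q = 104 + Q gives Q* = 185/3 and P* = 497/3.
With the subsidy, sellers receive Ps = Pb + 70 for each unit, where Pb is the price buyers pay.
On the curves, Pb = 178 - 0.2Q and Ps = 104 + Q; the wedge Ps − Pb = 70 gives 104 + Q − (178 - 0.2Q) = 70, so Q' = 120.
Then Pb = 178 − 0.2·120 = 154 and Ps = 104 + 1·120 = 224.
ΔCS = ½(185/3 + 120)(497/3 − 154) = 19075/18; ΔPS = ½(185/3 + 120)(224 − 497/3) = 95375/18.
Government spending = 70 × 120 = 8400.
Net change = 19075/18 + 95375/18 − 8400 = -6125/3. The loss equals the DWL triangle ½·70·175/3.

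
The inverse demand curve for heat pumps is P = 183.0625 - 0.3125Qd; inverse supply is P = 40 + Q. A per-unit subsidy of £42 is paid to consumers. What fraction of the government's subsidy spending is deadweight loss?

Pre-subsidy: 183.0625 - 0.3125Q = 40 + Q gives Q* = 109 and P* = 149.
With the rebate, buyers effectively pay Pb = Ps − 42, where Ps is the price sellers receive.
On the curves, Pb = 183.0625 - 0.3125Q and Ps = 40 + Q; the wedge Ps − Pb = 42 gives 40 + Q − (183.0625 - 0.3125Q) = 42, so Q' = 141.
Then Pb = 183.0625 − 0.3125·141 = 139 and Ps = 40 + 1·141 = 181.
ΔCS = ½(109 + 141)(149 − 139) = 1250; ΔPS = ½(109 + 141)(181 − 149) = 4000.
Government spending = 42 × 141 = 5922.
DWL = ½ × 42 × (141 − 109) = 672; fraction = 672 / 5922 = 16/141.

DWL / government spending = 16/141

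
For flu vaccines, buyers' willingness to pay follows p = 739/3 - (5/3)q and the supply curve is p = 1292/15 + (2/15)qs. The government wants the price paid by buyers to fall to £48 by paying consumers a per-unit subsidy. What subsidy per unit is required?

Required subsidy s = £54 per unit

At a buyer price of 48, quantity demanded is 147.8 − 0.6·48 = 119.
Sellers supply 119 only when they receive ps = 1292/15 + (2/15)·119 = 102.
s = ps − pb = 102 − 48 = 54.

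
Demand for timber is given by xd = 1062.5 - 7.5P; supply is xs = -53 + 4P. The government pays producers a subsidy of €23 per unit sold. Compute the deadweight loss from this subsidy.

Pre-subsidy: 1062.5 - 7.5P = -53 + 4P gives P* = 97, x* = 335.
With the subsidy, sellers receive Ps = Pb + 23 for each unit, where Pb is the price buyers pay.
Supply in terms of Pb becomes xs = -53 + 4(Pb + 23) = 39 + 4Pb. Setting this equal to demand: 1062.5 - 7.5Pb = 39 + 4Pb, so Pb = 89.
Sellers receive Ps = 89 + 23 = 112; x' = 1062.5 − 7.5·89 = 395.
The subsidy expands output by 395 − 335 = 60 past the efficient level; on those units the gap between marginal cost and willingness to pay runs from 0 up to 23.
DWL = ½ × 23 × 60 = 690.

Deadweight loss = €690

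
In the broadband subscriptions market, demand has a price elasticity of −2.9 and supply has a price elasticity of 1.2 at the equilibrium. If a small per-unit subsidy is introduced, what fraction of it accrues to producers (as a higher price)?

For a small subsidy around the equilibrium, the benefit split depends on the relative slopes, which at a point are proportional to the elasticities.
Buyer share = εs/(εs + |εd|) = 1.2/(1.2 + 2.9) = 12/41; seller share = |εd|/(εs + |εd|) = 29/41.
So producers capture 29/41 of the subsidy.

Producer share = 29/41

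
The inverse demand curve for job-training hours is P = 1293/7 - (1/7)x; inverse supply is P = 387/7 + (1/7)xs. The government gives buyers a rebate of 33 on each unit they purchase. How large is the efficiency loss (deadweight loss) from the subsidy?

Deadweight loss = 1905.75

Pre-subsidy: 1293/7 - (1/7)x = 387/7 + (1/7)x gives x* = 453 and P* = 120.
With the rebate, buyers effectively pay Pb = Ps − 33, where Ps is the price sellers receive.
On the curves, Pb = 1293/7 - (1/7)x and Ps = 387/7 + (1/7)x; the wedge Ps − Pb = 33 gives 387/7 + (1/7)x − (1293/7 - (1/7)x) = 33, so x' = 568.5.
Then Pb = 1293/7 − (1/7)·568.5 = 103.5 and Ps = 387/7 + (1/7)·568.5 = 136.5.
The subsidy expands output by 568.5 − 453 = 115.5 past the efficient level; on those units the gap between marginal cost and willingness to pay runs from 0 up to 33.
DWL = ½ × 33 × 115.5 = 1905.75.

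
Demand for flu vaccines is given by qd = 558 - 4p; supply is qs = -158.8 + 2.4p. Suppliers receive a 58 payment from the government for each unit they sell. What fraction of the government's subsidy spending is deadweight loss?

DWL / government spending = 87/394

Pre-subsidy: 558 - 4p = -158.8 + 2.4p gives p* = 112, q* = 110.
With the subsidy, sellers receive ps = pb + 58 for each unit, where pb is the price buyers pay.
Supply in terms of pb becomes qs = -158.8 + 2.4(pb + 58) = -19.6 + 2.4pb. Setting this equal to demand: 558 - 4pb = -19.6 + 2.4pb, so pb = 90.25.
Sellers receive ps = 90.25 + 58 = 148.25; q' = 558 − 4·90.25 = 197.
ΔCS = ½(110 + 197)(112 − 90.25) = 3338.625; ΔPS = ½(110 + 197)(148.25 − 112) = 5564.375.
Government spending = 58 × 197 = 11426.
DWL = ½ × 58 × (197 − 110) = 2523; fraction = 2523 / 11426 = 87/394.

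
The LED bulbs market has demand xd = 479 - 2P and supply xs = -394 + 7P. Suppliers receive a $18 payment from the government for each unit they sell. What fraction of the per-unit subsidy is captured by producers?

Pre-subsidy: 479 - 2P = -394 + 7P gives P* = 97, x* = 285.
With the subsidy, sellers receive Ps = Pb + 18 for each unit, where Pb is the price buyers pay.
Supply in terms of Pb becomes xs = -394 + 7(Pb + 18) = -268 + 7Pb. Setting this equal to demand: 479 - 2Pb = -268 + 7Pb, so Pb = 83.
Sellers receive Ps = 83 + 18 = 101; x' = 479 − 2·83 = 313.
Buyers' price falls by P* − Pb = 97 − 83 = 14; sellers' price rises by Ps − P* = 101 − 97 = 4.
So producers capture 4/18 = 2/9 of each unit of subsidy.

Producer share = 2/9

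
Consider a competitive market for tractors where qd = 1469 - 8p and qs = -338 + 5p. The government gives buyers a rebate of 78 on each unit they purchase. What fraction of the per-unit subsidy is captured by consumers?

Consumer share = 5/13

Pre-subsidy: 1469 - 8p = -338 + 5p gives p* = 139, q* = 357.
With the rebate, buyers effectively pay pb = ps − 78, where ps is the price sellers receive.
Demand in terms of ps becomes qd = 1469 − 8(ps − 78) = 2093 - 8ps. Setting this equal to supply: 2093 - 8ps = -338 + 5ps, so ps = 187.
Buyers pay pb = 187 − 78 = 109; q' = -338 + 5·187 = 597.
Buyers' price falls by p* − pb = 139 − 109 = 30; sellers' price rises by ps − p* = 187 − 139 = 48.
So consumers capture 30/78 = 5/13 of each unit of subsidy.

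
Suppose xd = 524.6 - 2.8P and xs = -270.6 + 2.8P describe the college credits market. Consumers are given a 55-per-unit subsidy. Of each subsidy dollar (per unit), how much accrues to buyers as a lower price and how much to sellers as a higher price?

Buyers gain 27.5 per unit; sellers gain 27.5 per unit

Pre-subsidy: 524.6 - 2.8P = -270.6 + 2.8P gives P* = 142, x* = 127.
With the rebate, buyers effectively pay Pb = Ps − 55, where Ps is the price sellers receive.
Demand in terms of Ps becomes xd = 524.6 − 2.8(Ps − 55) = 678.6 - 2.8Ps. Setting this equal to supply: 678.6 - 2.8Ps = -270.6 + 2.8Ps, so Ps = 169.5.
Buyers pay Pb = 169.5 − 55 = 114.5; x' = -270.6 + 2.8·169.5 = 204.
Buyers' price falls by P* − Pb = 142 − 114.5 = 27.5; sellers' price rises by Ps − P* = 169.5 − 142 = 27.5.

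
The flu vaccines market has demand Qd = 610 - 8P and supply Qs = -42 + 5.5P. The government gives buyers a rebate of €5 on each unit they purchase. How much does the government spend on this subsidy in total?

Government cost = 32390/27

Pre-subsidy: 610 - 8P = -42 + 5.5P gives P* = 1304/27, Q* = 6038/27.
With the rebate, buyers effectively pay Pb = Ps − 5, where Ps is the price sellers receive.
Demand in terms of Ps becomes Qd = 610 − 8(Ps − 5) = 650 - 8Ps. Setting this equal to supply: 650 - 8Ps = -42 + 5.5Ps, so Ps = 1384/27.
Buyers pay Pb = 1384/27 − 5 = 1249/27; Q' = -42 + 5.5·(1384/27) = 6478/27.
Government outlay = subsidy × quantity = 5 × 6478/27 = 32390/27.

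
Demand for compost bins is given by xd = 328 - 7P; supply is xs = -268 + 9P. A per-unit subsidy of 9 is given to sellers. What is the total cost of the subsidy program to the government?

Government cost = 924.1875

Pre-subsidy: 328 - 7P = -268 + 9P gives P* = 37.25, x* = 67.25.
With the subsidy, sellers receive Ps = Pb + 9 for each unit, where Pb is the price buyers pay.
Supply in terms of Pb becomes xs = -268 + 9(Pb + 9) = -187 + 9Pb. Setting this equal to demand: 328 - 7Pb = -187 + 9Pb, so Pb = 32.1875.
Sellers receive Ps = 32.1875 + 9 = 41.1875; x' = 328 − 7·32.1875 = 102.6875.
Government outlay = subsidy × quantity = 9 × 102.6875 = 924.1875.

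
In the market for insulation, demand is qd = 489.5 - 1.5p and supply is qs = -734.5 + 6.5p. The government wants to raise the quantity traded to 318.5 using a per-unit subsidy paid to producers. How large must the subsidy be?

At q = 318.5, invert demand for the buyer price: pb = (489.5 − 318.5)/1.5 = 114; invert supply for the seller price: ps = (318.5 − (-734.5))/6.5 = 162.
The subsidy must fill the gap: s = ps − pb = 162 − 114 = 48.

Required subsidy s = 48 per unit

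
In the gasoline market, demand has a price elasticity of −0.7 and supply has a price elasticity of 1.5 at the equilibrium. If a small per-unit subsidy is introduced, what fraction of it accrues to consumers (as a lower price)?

For a small subsidy around the equilibrium, the benefit split depends on the relative slopes, which at a point are proportional to the elasticities.
Buyer share = εs/(εs + |εd|) = 1.5/(1.5 + 0.7) = 15/22; seller share = |εd|/(εs + |εd|) = 7/22.

Consumer share = 15/22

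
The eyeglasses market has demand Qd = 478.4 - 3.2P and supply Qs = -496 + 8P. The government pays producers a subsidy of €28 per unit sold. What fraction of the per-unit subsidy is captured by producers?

Producer share = 2/7

Pre-subsidy: 478.4 - 3.2P = -496 + 8P gives P* = 87, Q* = 200.
With the subsidy, sellers receive Ps = Pb + 28 for each unit, where Pb is the price buyers pay.
Supply in terms of Pb becomes Qs = -496 + 8(Pb + 28) = -272 + 8Pb. Setting this equal to demand: 478.4 - 3.2Pb = -272 + 8Pb, so Pb = 67.
Sellers receive Ps = 67 + 28 = 95; Q' = 478.4 − 3.2·67 = 264.
Buyers' price falls by P* − Pb = 87 − 67 = 20; sellers' price rises by Ps − P* = 95 − 87 = 8.
So producers capture 8/28 = 2/7 of each unit of subsidy.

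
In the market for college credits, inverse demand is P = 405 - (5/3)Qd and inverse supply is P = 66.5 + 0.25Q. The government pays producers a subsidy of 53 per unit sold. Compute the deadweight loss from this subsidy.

Pre-subsidy: 405 - (5/3)Q = 66.5 + 0.25Q gives Q* = 4062/23 and P* = 2545/23.
With the subsidy, sellers receive Ps = Pb + 53 for each unit, where Pb is the price buyers pay.
On the curves, Pb = 405 - (5/3)Q and Ps = 66.5 + 0.25Q; the wedge Ps − Pb = 53 gives 66.5 + 0.25Q − (405 - (5/3)Q) = 53, so Q' = 4698/23.
Then Pb = 405 − (5/3)·(4698/23) = 1485/23 and Ps = 66.5 + 0.25·(4698/23) = 2704/23.
The subsidy expands output by 4698/23 − 4062/23 = 636/23 past the efficient level; on those units the gap between marginal cost and willingness to pay runs from 0 up to 53.
DWL = ½ × 53 × 636/23 = 16854/23.

Deadweight loss = 16854/23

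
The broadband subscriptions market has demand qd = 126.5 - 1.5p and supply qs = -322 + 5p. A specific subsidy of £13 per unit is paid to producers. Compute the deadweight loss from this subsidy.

Deadweight loss = £97.5

Pre-subsidy: 126.5 - 1.5p = -322 + 5p gives p* = 69, q* = 23.
With the subsidy, sellers receive ps = pb + 13 for each unit, where pb is the price buyers pay.
Supply in terms of pb becomes qs = -322 + 5(pb + 13) = -257 + 5pb. Setting this equal to demand: 126.5 - 1.5pb = -257 + 5pb, so pb = 59.
Sellers receive ps = 59 + 13 = 72; q' = 126.5 − 1.5·59 = 38.
The subsidy expands output by 38 − 23 = 15 past the efficient level; on those units the gap between marginal cost and willingness to pay runs from 0 up to 13.
DWL = ½ × 13 × 15 = 97.5.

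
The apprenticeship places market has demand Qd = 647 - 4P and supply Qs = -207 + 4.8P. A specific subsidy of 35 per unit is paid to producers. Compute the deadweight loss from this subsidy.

Deadweight loss = 14700/11

Pre-subsidy: 647 - 4P = -207 + 4.8P gives P* = 2135/22, Q* = 2847/11.
With the subsidy, sellers receive Ps = Pb + 35 for each unit, where Pb is the price buyers pay.
Supply in terms of Pb becomes Qs = -207 + 4.8(Pb + 35) = -39 + 4.8Pb. Setting this equal to demand: 647 - 4Pb = -39 + 4.8Pb, so Pb = 1715/22.
Sellers receive Ps = 1715/22 + 35 = 2485/22; Q' = 647 − 4·(1715/22) = 3687/11.
The subsidy expands output by 3687/11 − 2847/11 = 840/11 past the efficient level; on those units the gap between marginal cost and willingness to pay runs from 0 up to 35.
DWL = ½ × 35 × 840/11 = 14700/11.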